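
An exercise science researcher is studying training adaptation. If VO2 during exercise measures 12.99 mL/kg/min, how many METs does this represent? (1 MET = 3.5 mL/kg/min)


METs = VO2 / 3.5 = 12.99 / 3.5 = 3.71

3.71 METs


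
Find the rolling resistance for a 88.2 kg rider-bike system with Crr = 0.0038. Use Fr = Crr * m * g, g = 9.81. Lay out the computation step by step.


m * g = 88.2 * 9.81 = 865.242 N
Fr = 0.0038 * 865.242 = 3.288 N

3.288 N


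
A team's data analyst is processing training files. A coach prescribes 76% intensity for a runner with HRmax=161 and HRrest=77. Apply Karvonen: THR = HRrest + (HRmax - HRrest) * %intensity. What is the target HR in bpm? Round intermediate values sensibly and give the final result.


Heart rate reserve = 161 - 77 = 84
Intensity fraction = 76 / 100 = 0.76
THR = 77 + 84 * 0.76 = 140.84 bpm

140.84 bpm


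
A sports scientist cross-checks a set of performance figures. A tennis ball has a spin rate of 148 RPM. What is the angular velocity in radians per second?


Convert RPM to rad/s: multiply by 2*pi and divide by 60
omega = 148 * 2 * pi / 60
= 15.499 rad/s

15.499 rad/s


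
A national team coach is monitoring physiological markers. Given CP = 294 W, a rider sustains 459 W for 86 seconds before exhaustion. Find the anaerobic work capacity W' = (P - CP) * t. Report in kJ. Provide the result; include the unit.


Excess power = 459 - 294 = 165 W
Work above CP = 165 * 86 = 14190 J
W' = 14.19 kJ

14.19 kJ


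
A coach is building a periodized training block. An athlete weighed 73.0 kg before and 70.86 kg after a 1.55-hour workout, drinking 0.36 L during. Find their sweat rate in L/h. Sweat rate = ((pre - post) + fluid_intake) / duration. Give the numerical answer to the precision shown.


Body mass change = 2.14 kg
Total sweat loss = 2.14 + 0.36 = 2.5 L
Rate = 2.5 / 1.55 = 1.613 L/h

1.613 L/h


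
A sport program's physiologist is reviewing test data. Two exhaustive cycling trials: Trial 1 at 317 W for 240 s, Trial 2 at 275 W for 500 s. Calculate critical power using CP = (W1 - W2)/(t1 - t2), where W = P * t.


W1 = 317 * 240 = 76080 J
W2 = 275 * 500 = 137500 J
CP = (76080 - 137500) / (240 - 500)
= -61420 / -260
= 236.23 W

236.23 W


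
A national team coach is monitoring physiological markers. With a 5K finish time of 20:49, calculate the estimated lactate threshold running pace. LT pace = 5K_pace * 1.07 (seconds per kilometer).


Race duration = 1249 s for 5 km
Average pace = 1249 / 5 = 249.8 s/km
LT pace = 249.8 * 1.07
= 267.29 s/km

267.29 s/km


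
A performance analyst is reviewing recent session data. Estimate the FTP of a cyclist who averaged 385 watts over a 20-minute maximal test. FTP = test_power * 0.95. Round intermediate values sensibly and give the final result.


FTP = 385 * 0.95 = 365.75 W

365.75 W


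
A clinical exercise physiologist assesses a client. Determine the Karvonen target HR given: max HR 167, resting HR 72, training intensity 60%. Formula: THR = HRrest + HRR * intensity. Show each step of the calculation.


HRR = HRmax - HRrest = 167 - 72 = 95
THR = 72 + 95 * 0.6
= 129.0 bpm

129.0 bpm


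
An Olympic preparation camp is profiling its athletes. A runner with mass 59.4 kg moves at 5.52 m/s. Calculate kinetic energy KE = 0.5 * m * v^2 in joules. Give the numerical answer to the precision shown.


v^2 = 5.52^2 = 30.4704
KE = 0.5 * 59.4 * 30.4704
= 904.97 J

904.97 J


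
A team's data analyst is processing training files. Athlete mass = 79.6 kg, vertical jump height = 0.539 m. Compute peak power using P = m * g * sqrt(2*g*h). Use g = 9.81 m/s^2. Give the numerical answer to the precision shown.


sqrt(2 * 9.81 * 0.539) = sqrt(10.57518) = 3.25195 m/s
P = 79.6 * 9.81 * 3.25195
= 2539.37 W

2539.37 W


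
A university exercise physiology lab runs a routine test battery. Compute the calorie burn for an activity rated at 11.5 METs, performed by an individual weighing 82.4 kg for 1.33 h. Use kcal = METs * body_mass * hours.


Product of METs and mass = 11.5 * 82.4 = 947.6
Total kcal = 947.6 * 1.33 = 1260.31 kcal

1260.31 kcal


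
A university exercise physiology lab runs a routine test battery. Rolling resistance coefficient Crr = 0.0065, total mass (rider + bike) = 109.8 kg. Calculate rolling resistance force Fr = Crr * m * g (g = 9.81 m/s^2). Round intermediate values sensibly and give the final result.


Fr = Crr * m * g
= 0.0065 * 109.8 * 9.81
= 7.001 N

7.001 N


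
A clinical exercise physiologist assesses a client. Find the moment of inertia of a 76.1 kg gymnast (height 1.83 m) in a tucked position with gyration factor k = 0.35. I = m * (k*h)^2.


Radius of gyration = 0.35 * 1.83 = 0.6405 m
I = 76.1 * 0.6405^2
= 76.1 * 0.41024
= 31.219 kg*m^2

31.219 kg*m^2


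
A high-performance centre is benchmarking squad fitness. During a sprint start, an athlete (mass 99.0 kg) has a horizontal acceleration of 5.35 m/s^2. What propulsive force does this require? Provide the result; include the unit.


Propulsive force = mass * acceleration
= 99.0 kg * 5.35 m/s^2
= 529.65 N

529.65 N


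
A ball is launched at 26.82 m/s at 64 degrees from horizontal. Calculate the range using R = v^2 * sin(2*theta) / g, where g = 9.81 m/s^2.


sin(2 * 64) = sin(128) = 0.788011
v^2 = 26.82^2 = 719.3124
R = 719.3124 * 0.788011 / 9.81
= 57.78 m

57.78 m


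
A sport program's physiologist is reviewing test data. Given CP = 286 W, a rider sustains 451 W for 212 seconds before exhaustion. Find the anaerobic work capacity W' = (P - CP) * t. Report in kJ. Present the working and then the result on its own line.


Excess power = 451 - 286 = 165 W
Work above CP = 165 * 212 = 34980 J
W' = 34.98 kJ

34.98 kJ


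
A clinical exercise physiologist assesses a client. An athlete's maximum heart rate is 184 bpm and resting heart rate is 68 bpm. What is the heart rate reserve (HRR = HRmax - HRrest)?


HRR = HRmax - HRrest
= 184 - 68
= 116 bpm

116 bpm


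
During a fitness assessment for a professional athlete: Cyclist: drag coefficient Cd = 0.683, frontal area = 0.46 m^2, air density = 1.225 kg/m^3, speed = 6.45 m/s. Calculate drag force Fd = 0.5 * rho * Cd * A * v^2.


v^2 = 6.45^2 = 41.6025
Fd = 0.5 * 1.225 * 0.683 * 0.46 * 41.6025
= 8.006 N

8.006 N


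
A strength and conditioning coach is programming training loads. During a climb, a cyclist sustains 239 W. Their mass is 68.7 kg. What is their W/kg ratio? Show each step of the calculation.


Power-to-weight = 239 W / 68.7 kg
= 3.479 W/kg

3.479 W/kg


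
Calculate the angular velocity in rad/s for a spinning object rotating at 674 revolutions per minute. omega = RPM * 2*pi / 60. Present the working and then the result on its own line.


omega = RPM * 2*pi / 60
= 674 * 6.28318531 / 60
= 70.581 rad/s

70.581 rad/s


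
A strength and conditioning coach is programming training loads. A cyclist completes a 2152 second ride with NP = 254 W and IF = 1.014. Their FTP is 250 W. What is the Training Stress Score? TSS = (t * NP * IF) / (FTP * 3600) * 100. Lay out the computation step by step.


t * NP * IF = 2152 * 254 * 1.014 = 554260.512
FTP * 3600 = 900000
TSS = (554260.512 / 900000) * 100 = 61.58

61.58 TSS


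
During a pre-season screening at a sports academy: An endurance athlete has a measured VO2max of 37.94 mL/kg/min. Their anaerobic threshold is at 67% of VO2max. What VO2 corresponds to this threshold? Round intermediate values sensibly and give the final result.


Anaerobic threshold VO2 = VO2max * 67%
= 37.94 * 0.67
= 25.42 mL/kg/min

25.42 mL/kg/min


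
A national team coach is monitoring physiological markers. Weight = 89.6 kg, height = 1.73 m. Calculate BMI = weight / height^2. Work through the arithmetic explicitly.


height^2 = 1.73^2 = 2.9929
BMI = 89.6 / 2.9929 = 29.94 kg/m^2

29.94 kg/m^2


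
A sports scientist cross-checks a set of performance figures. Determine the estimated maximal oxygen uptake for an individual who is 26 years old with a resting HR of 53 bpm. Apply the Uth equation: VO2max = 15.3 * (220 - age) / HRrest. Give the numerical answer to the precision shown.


HRmax = 220 - 26 = 194
VO2max = 15.3 * (194 / 53)
= 15.3 * 3.6604
= 56.0 mL/kg/min

56.0 mL/kg/min


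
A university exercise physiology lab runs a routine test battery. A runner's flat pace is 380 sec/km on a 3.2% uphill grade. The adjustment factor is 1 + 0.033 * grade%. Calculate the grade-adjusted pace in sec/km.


Factor = 1 + 0.033 * 3.2 = 1.1056
Adjusted pace = 380 * 1.1056
= 420.13 sec/km

420.13 s/km


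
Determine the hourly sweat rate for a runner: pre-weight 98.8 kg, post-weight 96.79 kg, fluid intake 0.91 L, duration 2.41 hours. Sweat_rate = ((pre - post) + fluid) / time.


Mass lost = 98.8 - 96.79 = 2.01 kg
Add fluid consumed: 2.01 + 0.91 = 2.92 L total sweat
Sweat rate = 2.92 / 2.41 = 1.212 L/h

1.212 L/h


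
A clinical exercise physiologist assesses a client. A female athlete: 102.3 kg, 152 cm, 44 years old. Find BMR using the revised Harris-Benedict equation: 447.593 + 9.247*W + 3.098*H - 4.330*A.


Intercept = 447.593
Weight contribution = 9.247 * 102.3 = 945.9681
Height contribution = 3.098 * 152 = 470.896
Age contribution = 4.33 * 44 = 190.52
BMR = 447.593 + 945.9681 + 470.896 - 190.52
= 1673.94 kcal/day

1673.94 kcal/day


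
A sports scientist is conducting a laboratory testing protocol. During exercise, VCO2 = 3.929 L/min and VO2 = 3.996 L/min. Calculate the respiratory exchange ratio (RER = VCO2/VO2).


RER = VCO2 / VO2
= 3.929 / 3.996
= 0.9832

0.9832


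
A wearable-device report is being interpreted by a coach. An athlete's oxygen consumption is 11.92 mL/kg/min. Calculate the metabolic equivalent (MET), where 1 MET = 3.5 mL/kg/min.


MET = VO2 / 3.5
= 11.92 / 3.5
= 3.41 METs

3.41 METs


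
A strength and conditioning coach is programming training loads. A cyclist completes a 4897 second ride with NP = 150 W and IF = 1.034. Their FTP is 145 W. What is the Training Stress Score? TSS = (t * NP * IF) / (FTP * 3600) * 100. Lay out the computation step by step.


t * NP * IF = 4897 * 150 * 1.034 = 759524.7
FTP * 3600 = 522000
TSS = (759524.7 / 522000) * 100 = 145.5

145.5 TSS


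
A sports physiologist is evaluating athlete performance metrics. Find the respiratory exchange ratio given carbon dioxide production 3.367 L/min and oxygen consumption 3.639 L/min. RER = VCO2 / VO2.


VCO2 = 3.367 L/min
VO2 = 3.639 L/min
RER = 3.367 / 3.639 = 0.9253

0.9253


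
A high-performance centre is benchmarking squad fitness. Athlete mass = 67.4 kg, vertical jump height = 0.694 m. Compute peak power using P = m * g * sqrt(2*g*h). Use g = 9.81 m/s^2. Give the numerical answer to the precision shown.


sqrt(2 * 9.81 * 0.694) = sqrt(13.61628) = 3.690024 m/s
P = 67.4 * 9.81 * 3.690024
= 2439.82 W

2439.82 W


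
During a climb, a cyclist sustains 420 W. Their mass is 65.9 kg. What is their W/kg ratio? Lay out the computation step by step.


Power-to-weight = 420 W / 65.9 kg
= 6.373 W/kg

6.373 W/kg


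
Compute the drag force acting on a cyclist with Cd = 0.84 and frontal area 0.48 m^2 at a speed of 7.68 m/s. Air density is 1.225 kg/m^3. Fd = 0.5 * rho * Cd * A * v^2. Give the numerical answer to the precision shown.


Step 1: v^2 = 58.9824
Step 2: Fd = 0.5 * 1.225 * 0.84 * 0.48 * 58.9824
= 14.566 N

14.566 N


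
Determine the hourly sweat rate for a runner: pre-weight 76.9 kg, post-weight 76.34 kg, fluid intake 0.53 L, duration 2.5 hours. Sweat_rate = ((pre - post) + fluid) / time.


Mass lost = 76.9 - 76.34 = 0.56 kg
Add fluid consumed: 0.56 + 0.53 = 1.09 L total sweat
Sweat rate = 1.09 / 2.5 = 0.436 L/h

0.436 L/h


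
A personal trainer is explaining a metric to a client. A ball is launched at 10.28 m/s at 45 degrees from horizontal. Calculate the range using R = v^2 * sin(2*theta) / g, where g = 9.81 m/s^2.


sin(2 * 45) = sin(90) = 1.0
v^2 = 10.28^2 = 105.6784
R = 105.6784 * 1.0 / 9.81
= 10.773 m

10.773 m


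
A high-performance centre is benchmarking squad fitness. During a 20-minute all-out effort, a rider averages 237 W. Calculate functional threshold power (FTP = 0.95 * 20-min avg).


FTP = 0.95 * 237
= 225.15 W

225.15 W


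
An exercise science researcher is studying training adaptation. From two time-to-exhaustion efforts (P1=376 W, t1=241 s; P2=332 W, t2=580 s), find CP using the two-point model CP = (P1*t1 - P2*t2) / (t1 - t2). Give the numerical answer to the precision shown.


Work in trial 1 = 90616 J
Work in trial 2 = 192560 J
Delta work = -101944 J
Delta time = -339 s
CP = -101944 / -339 = 300.72 W

300.72 W


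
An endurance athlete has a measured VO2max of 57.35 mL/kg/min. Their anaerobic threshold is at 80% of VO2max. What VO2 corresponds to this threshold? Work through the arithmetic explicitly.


Anaerobic threshold VO2 = VO2max * 80%
= 57.35 * 0.8
= 45.88 mL/kg/min

45.88 mL/kg/min


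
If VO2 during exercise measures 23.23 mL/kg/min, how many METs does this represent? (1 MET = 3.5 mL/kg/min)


METs = VO2 / 3.5 = 23.23 / 3.5 = 6.64

6.64 METs


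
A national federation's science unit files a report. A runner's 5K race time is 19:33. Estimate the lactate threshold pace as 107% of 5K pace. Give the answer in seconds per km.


Total race time = 19*60 + 33 = 1173 seconds
5K pace = 1173 / 5 = 234.6 sec/km
LT pace = 234.6 * 1.07 = 251.02 sec/km

251.02 s/km


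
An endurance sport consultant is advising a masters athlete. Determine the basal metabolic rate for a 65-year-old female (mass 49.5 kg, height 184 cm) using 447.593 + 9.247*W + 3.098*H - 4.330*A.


BMR = 447.593 + 9.247*49.5 + 3.098*184 - 4.330*65
= 1193.9 kcal/day

1193.9 kcal/day


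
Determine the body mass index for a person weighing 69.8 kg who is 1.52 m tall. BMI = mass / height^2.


BMI = mass / height^2
= 69.8 / 1.52^2
= 69.8 / 2.3104
= 30.21 kg/m^2

30.21 kg/m^2


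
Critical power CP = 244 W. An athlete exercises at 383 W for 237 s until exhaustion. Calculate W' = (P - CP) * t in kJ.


P - CP = 383 - 244 = 139 W
W' = 139 * 237 = 32943 J
= 32943 / 1000 = 32.943 kJ

32.943 kJ


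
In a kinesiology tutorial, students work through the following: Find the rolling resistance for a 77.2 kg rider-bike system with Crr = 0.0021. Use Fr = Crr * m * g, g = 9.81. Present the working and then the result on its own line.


m * g = 77.2 * 9.81 = 757.332 N
Fr = 0.0021 * 757.332 = 1.59 N

1.59 N


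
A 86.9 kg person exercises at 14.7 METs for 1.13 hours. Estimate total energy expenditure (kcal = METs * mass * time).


Energy = METs * mass(kg) * time(h)
= 14.7 * 86.9 * 1.13
= 1443.5 kcal

1443.5 kcal


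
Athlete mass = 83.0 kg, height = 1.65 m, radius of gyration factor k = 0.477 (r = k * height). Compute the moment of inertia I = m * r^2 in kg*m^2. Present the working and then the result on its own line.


r = k * height = 0.477 * 1.65 = 0.78705 m
r^2 = 0.78705^2 = 0.619448
I = 83.0 * 0.619448 = 51.414 kg*m^2

51.414 kg*m^2


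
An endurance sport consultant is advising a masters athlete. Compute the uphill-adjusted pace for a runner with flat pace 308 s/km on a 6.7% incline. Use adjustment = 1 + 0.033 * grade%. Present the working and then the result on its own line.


Adjustment factor = 1 + 0.033 * 6.7 = 1.2211
Grade-adjusted pace = 308 * 1.2211 = 376.1 s/km

376.1 s/km


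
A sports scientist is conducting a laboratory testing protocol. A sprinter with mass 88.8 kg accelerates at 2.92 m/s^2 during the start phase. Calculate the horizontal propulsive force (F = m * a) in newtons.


F = m * a
= 88.8 * 2.92
= 259.3 N

259.3 N


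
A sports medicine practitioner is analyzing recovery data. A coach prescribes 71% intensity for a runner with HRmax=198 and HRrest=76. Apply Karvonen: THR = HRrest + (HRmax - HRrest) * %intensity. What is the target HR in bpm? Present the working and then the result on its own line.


Heart rate reserve = 198 - 76 = 122
Intensity fraction = 71 / 100 = 0.71
THR = 76 + 122 * 0.71 = 162.62 bpm

162.62 bpm


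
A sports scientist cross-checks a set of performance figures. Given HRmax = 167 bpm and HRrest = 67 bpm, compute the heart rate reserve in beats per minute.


Heart rate reserve = maximum HR minus resting HR
HRR = 167 - 67 = 100 bpm

100 bpm


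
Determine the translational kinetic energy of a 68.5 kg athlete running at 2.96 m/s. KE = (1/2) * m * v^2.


KE = 0.5 * m * v^2
= 0.5 * 68.5 * 2.96^2
= 0.5 * 68.5 * 8.7616
= 300.08 J

300.08 J


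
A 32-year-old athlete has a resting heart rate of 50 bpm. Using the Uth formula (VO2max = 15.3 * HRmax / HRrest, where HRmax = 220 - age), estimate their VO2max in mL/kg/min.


HRmax = 220 - 32 = 188 bpm
Ratio = HRmax / HRrest = 188 / 50 = 3.76
VO2max = 15.3 * 3.76 = 57.53 mL/kg/min

57.53 mL/kg/min


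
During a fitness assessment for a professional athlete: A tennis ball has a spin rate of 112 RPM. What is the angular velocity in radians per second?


Convert RPM to rad/s: multiply by 2*pi and divide by 60
omega = 112 * 2 * pi / 60
= 11.729 rad/s

11.729 rad/s


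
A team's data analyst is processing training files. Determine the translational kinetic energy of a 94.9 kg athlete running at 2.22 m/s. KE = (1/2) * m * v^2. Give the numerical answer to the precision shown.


KE = 0.5 * m * v^2
= 0.5 * 94.9 * 2.22^2
= 0.5 * 94.9 * 4.9284
= 233.85 J

233.85 J


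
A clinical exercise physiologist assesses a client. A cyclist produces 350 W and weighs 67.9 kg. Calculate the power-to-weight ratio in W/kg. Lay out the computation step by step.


P/W = power / mass
= 350 / 67.9
= 5.155 W/kg

5.155 W/kg


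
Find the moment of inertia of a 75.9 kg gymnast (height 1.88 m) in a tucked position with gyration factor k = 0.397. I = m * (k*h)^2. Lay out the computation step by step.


Radius of gyration = 0.397 * 1.88 = 0.74636 m
I = 75.9 * 0.74636^2
= 75.9 * 0.557053
= 42.28 kg*m^2

42.28 kg*m^2


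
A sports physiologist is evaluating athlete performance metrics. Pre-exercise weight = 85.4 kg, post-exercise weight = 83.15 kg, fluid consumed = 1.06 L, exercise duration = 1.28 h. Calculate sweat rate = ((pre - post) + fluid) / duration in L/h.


Weight loss = 85.4 - 83.15 = 2.25 kg (approx L)
Total sweat = 2.25 + 1.06 = 3.31 L
Sweat rate = 3.31 / 1.28 = 2.586 L/h

2.586 L/h


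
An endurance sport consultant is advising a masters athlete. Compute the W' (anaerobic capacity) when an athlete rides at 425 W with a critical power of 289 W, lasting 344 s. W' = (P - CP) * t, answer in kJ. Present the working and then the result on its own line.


Above-CP power = 136 W
Duration = 344 s
W' = 136 * 344 = 46784 J
Convert: 46784 / 1000 = 46.784 kJ

46.784 kJ


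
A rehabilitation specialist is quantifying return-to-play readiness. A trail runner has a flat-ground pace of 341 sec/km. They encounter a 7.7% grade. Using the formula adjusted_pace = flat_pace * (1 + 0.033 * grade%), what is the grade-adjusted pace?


Grade factor = 1 + 0.033 * 7.7 = 1.2541
Adjusted = 341 * 1.2541 = 427.65 sec/km

427.65 s/km


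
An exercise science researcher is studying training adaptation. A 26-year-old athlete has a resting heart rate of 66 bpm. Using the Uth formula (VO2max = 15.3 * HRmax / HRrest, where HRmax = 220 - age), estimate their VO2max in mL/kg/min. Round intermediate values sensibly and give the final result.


HRmax = 220 - 26 = 194 bpm
Ratio = HRmax / HRrest = 194 / 66 = 2.9394
VO2max = 15.3 * 2.9394 = 44.97 mL/kg/min

44.97 mL/kg/min


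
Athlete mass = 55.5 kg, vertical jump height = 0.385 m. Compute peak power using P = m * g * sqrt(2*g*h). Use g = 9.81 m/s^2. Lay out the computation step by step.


sqrt(2 * 9.81 * 0.385) = sqrt(7.5537) = 2.7484 m/s
P = 55.5 * 9.81 * 2.7484
= 1496.38 W

1496.38 W


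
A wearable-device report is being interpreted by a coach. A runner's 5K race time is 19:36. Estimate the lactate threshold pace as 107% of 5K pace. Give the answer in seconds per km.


Total race time = 19*60 + 36 = 1176 seconds
5K pace = 1176 / 5 = 235.2 sec/km
LT pace = 235.2 * 1.07 = 251.66 sec/km

251.66 s/km


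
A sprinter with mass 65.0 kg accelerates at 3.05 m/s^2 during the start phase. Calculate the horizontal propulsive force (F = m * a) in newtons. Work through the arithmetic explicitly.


F = m * a
= 65.0 * 3.05
= 198.25 N

198.25 N


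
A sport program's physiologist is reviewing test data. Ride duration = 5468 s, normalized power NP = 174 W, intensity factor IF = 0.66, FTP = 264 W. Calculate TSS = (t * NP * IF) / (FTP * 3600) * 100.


Numerator = 5468 * 174 * 0.66 = 627945.12
Denominator = 264 * 3600 = 950400
TSS = 627945.12 / 950400 * 100
= 66.07

66.07 TSS


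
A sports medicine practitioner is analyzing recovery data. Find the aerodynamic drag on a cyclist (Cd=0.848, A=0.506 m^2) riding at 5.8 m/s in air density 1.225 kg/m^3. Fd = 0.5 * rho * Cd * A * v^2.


Fd = 0.5 * 1.225 * 0.848 * 0.506 * 5.8^2
= 0.5 * 1.225 * 0.848 * 0.506 * 33.64
= 8.841 N

8.841 N


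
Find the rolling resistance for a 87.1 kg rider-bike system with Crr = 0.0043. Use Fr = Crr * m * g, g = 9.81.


m * g = 87.1 * 9.81 = 854.451 N
Fr = 0.0043 * 854.451 = 3.674 N

3.674 N


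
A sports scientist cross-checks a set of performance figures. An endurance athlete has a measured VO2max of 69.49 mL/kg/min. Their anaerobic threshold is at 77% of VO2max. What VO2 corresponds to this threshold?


Anaerobic threshold VO2 = VO2max * 77%
= 69.49 * 0.77
= 53.51 mL/kg/min

53.51 mL/kg/min


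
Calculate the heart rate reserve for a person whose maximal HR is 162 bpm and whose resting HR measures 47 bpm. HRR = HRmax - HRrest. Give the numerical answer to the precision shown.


HRmax = 162 bpm
HRrest = 47 bpm
HRR = 162 - 47 = 115 bpm

115 bpm


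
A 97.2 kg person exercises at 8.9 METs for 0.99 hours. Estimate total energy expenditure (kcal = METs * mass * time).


Energy = METs * mass(kg) * time(h)
= 8.9 * 97.2 * 0.99
= 856.43 kcal

856.43 kcal


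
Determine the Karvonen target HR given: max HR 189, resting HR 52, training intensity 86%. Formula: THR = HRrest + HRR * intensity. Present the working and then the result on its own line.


HRR = HRmax - HRrest = 189 - 52 = 137
THR = 52 + 137 * 0.86
= 169.82 bpm

169.82 bpm


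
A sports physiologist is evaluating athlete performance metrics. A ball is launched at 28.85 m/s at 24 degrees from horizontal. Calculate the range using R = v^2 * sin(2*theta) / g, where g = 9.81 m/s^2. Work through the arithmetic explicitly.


sin(2 * 24) = sin(48) = 0.743145
v^2 = 28.85^2 = 832.3225
R = 832.3225 * 0.743145 / 9.81
= 63.052 m

63.052 m


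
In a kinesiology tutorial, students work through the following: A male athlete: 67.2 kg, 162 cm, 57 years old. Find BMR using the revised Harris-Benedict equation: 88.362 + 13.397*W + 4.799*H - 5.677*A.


Intercept = 88.362
Weight contribution = 13.397 * 67.2 = 900.2784
Height contribution = 4.799 * 162 = 777.438
Age contribution = 5.677 * 57 = 323.589
BMR = 88.362 + 900.2784 + 777.438 - 323.589
= 1442.49 kcal/day

1442.49 kcal/day


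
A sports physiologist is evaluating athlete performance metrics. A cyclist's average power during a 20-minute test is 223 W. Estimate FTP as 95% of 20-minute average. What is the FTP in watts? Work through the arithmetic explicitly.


FTP = 20-min power * 0.95
= 223 * 0.95
= 211.85 W

211.85 W


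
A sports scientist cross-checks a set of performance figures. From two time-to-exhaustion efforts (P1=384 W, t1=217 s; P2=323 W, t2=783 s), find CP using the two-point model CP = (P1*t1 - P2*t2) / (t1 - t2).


Work in trial 1 = 83328 J
Work in trial 2 = 252909 J
Delta work = -169581 J
Delta time = -566 s
CP = -169581 / -566 = 299.61 W

299.61 W


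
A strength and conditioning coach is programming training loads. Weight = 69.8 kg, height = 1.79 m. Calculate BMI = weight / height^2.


height^2 = 1.79^2 = 3.2041
BMI = 69.8 / 3.2041 = 21.78 kg/m^2

21.78 kg/m^2


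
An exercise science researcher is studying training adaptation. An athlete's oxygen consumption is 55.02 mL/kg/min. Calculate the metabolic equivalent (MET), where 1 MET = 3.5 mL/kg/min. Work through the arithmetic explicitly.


MET = VO2 / 3.5
= 55.02 / 3.5
= 15.72 METs

15.72 METs


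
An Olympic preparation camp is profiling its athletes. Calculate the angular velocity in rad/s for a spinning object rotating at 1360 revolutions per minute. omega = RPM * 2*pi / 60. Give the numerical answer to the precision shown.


omega = RPM * 2*pi / 60
= 1360 * 6.28318531 / 60
= 142.419 rad/s

142.419 rad/s


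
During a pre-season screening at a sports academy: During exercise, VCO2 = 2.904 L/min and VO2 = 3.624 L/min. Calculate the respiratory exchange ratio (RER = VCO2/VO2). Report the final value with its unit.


RER = VCO2 / VO2
= 2.904 / 3.624
= 0.8013

0.8013


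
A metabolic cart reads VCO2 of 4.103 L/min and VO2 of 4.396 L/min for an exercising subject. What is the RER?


RER = VCO2 / VO2 = 4.103 / 4.396 = 0.9333

0.9333


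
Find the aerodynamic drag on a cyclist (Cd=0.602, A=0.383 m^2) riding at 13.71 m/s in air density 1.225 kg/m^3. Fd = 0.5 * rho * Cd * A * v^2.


Fd = 0.5 * 1.225 * 0.602 * 0.383 * 13.71^2
= 0.5 * 1.225 * 0.602 * 0.383 * 187.9641
= 26.545 N

26.545 N


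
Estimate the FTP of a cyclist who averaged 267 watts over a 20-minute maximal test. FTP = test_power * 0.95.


FTP = 267 * 0.95 = 253.65 W

253.65 W


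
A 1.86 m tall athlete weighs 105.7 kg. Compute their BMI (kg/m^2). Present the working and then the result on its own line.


height^2 = 3.4596 m^2
BMI = 105.7 / 3.4596 = 30.55 kg/m^2

30.55 kg/m^2


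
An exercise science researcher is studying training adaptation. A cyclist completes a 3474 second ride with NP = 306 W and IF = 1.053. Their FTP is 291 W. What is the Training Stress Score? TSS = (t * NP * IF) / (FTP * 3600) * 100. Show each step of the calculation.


t * NP * IF = 3474 * 306 * 1.053 = 1119385.332
FTP * 3600 = 1047600
TSS = (1119385.332 / 1047600) * 100 = 106.85

106.85 TSS


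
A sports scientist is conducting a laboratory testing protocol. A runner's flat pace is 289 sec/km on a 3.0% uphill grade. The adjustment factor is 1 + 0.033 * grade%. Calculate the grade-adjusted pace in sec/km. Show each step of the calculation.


Factor = 1 + 0.033 * 3.0 = 1.099
Adjusted pace = 289 * 1.099
= 317.61 sec/km

317.61 s/km


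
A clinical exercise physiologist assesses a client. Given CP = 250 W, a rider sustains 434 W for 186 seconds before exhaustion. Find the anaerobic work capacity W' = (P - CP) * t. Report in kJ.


Excess power = 434 - 250 = 184 W
Work above CP = 184 * 186 = 34224 J
W' = 34.224 kJ

34.224 kJ


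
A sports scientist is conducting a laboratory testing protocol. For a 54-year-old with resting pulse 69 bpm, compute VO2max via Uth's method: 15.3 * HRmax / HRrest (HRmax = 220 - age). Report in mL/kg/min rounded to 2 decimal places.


Step 1: HRmax = 220 - 54 = 166 bpm
Step 2: Ratio = 166 / 69 = 2.4058
Step 3: VO2max = 15.3 * 2.4058 = 36.81 mL/kg/min

36.81 mL/kg/min


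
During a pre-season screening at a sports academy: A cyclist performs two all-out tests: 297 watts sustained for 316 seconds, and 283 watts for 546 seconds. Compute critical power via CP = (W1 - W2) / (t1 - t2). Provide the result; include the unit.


W1 = P1 * t1 = 297 * 316 = 93852 J
W2 = P2 * t2 = 283 * 546 = 154518 J
CP = (93852 - 154518) / (316 - 546)
= 263.77 W

263.77 W


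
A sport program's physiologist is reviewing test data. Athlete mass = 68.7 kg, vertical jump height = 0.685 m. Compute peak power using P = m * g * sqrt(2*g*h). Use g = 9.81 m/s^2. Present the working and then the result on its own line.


sqrt(2 * 9.81 * 0.685) = sqrt(13.4397) = 3.66602 m/s
P = 68.7 * 9.81 * 3.66602
= 2470.7 W

2470.7 W


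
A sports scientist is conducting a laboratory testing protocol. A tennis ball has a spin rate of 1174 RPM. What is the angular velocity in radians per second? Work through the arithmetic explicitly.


Convert RPM to rad/s: multiply by 2*pi and divide by 60
omega = 1174 * 2 * pi / 60
= 122.941 rad/s

122.941 rad/s


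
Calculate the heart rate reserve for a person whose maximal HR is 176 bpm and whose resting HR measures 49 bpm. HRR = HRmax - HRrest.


HRmax = 176 bpm
HRrest = 49 bpm
HRR = 176 - 49 = 127 bpm

127 bpm


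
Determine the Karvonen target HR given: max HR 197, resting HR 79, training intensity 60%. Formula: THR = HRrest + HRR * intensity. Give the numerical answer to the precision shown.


HRR = HRmax - HRrest = 197 - 79 = 118
THR = 79 + 118 * 0.6
= 149.8 bpm

149.8 bpm


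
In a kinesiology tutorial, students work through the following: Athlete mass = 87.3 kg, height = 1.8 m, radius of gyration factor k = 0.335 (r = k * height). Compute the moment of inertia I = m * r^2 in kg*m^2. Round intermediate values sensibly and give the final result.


r = k * height = 0.335 * 1.8 = 0.603 m
r^2 = 0.603^2 = 0.363609
I = 87.3 * 0.363609 = 31.743 kg*m^2

31.743 kg*m^2


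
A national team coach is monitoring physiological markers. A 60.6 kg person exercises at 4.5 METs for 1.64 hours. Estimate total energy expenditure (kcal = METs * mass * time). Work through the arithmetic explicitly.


Energy = METs * mass(kg) * time(h)
= 4.5 * 60.6 * 1.64
= 447.23 kcal

447.23 kcal


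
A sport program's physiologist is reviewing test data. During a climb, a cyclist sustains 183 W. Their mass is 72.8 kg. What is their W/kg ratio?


Power-to-weight = 183 W / 72.8 kg
= 2.514 W/kg

2.514 W/kg


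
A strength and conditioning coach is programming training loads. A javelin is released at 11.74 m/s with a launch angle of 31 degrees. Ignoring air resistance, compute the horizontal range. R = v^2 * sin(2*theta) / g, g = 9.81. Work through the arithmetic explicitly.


Launch speed squared = 137.8276
sin(2 * 31 deg) = 0.882948
Range = 137.8276 * 0.882948 / 9.81
= 12.405 m

12.405 m


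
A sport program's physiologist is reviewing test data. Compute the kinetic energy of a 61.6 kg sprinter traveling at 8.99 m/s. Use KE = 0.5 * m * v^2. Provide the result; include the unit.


Velocity squared = 80.8201
KE = 0.5 * 61.6 * 80.8201 = 2489.26 J

2489.26 J


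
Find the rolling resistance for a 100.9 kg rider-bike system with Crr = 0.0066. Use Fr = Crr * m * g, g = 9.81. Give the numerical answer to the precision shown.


m * g = 100.9 * 9.81 = 989.829 N
Fr = 0.0066 * 989.829 = 6.533 N

6.533 N


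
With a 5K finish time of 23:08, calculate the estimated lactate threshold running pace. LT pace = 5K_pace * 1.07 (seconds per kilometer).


Race duration = 1388 s for 5 km
Average pace = 1388 / 5 = 277.6 s/km
LT pace = 277.6 * 1.07
= 297.03 s/km

297.03 s/km


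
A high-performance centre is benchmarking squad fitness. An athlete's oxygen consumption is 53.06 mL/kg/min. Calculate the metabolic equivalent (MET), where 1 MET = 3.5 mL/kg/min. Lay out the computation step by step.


MET = VO2 / 3.5
= 53.06 / 3.5
= 15.16 METs

15.16 METs


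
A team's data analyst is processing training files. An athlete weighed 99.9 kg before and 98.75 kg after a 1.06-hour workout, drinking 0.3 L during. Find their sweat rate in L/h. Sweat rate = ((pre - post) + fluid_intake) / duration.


Body mass change = 1.15 kg
Total sweat loss = 1.15 + 0.3 = 1.45 L
Rate = 1.45 / 1.06 = 1.368 L/h

1.368 L/h


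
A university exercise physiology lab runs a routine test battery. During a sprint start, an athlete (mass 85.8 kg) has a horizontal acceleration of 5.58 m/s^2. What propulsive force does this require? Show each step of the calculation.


Propulsive force = mass * acceleration
= 85.8 kg * 5.58 m/s^2
= 478.76 N

478.76 N


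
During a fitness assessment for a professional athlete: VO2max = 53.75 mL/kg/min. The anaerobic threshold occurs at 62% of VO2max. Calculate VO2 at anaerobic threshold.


AT fraction = 62 / 100 = 0.62
AT VO2 = 53.75 * 0.62
= 33.33 mL/kg/min

33.33 mL/kg/min


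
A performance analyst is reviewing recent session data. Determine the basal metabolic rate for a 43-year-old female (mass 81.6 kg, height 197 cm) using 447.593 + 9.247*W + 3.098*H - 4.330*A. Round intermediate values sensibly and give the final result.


BMR = 447.593 + 9.247*81.6 + 3.098*197 - 4.330*43
= 1626.26 kcal/day

1626.26 kcal/day


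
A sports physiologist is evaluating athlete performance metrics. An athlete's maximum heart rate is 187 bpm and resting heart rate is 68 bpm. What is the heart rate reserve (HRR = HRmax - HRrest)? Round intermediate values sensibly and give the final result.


HRR = HRmax - HRrest
= 187 - 68
= 119 bpm

119 bpm


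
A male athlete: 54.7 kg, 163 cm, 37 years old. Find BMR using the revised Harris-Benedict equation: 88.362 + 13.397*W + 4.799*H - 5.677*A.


Intercept = 88.362
Weight contribution = 13.397 * 54.7 = 732.8159
Height contribution = 4.799 * 163 = 782.237
Age contribution = 5.677 * 37 = 210.049
BMR = 88.362 + 732.8159 + 782.237 - 210.049
= 1393.37 kcal/day

1393.37 kcal/day


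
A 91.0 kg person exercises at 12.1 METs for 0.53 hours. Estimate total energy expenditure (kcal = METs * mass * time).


Energy = METs * mass(kg) * time(h)
= 12.1 * 91.0 * 0.53
= 583.58 kcal

583.58 kcal


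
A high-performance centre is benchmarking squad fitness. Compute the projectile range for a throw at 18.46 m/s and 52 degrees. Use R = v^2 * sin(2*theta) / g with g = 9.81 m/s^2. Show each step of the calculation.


Two times the angle = 104 degrees
sin(104) = 0.970296
R = 340.7716 * 0.970296 / 9.81 = 33.705 m

33.705 m


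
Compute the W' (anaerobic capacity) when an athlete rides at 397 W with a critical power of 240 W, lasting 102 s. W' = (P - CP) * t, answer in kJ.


Above-CP power = 157 W
Duration = 102 s
W' = 157 * 102 = 16014 J
Convert: 16014 / 1000 = 16.014 kJ

16.014 kJ


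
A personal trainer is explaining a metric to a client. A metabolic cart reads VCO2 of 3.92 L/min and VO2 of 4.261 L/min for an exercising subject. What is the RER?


RER = VCO2 / VO2 = 3.92 / 4.261 = 0.92

0.92


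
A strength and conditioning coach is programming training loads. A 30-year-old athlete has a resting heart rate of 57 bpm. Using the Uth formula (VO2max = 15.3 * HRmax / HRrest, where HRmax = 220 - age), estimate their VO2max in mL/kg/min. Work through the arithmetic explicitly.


HRmax = 220 - 30 = 190 bpm
Ratio = HRmax / HRrest = 190 / 57 = 3.3333
VO2max = 15.3 * 3.3333 = 51.0 mL/kg/min

51.0 mL/kg/min


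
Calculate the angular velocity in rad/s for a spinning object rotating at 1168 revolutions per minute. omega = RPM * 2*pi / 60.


omega = RPM * 2*pi / 60
= 1168 * 6.28318531 / 60
= 122.313 rad/s

122.313 rad/s


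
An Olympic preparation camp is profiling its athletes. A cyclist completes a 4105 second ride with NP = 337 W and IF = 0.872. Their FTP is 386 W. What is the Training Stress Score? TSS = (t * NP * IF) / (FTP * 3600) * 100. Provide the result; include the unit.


t * NP * IF = 4105 * 337 * 0.872 = 1206311.72
FTP * 3600 = 1389600
TSS = (1206311.72 / 1389600) * 100 = 86.81

86.81 TSS


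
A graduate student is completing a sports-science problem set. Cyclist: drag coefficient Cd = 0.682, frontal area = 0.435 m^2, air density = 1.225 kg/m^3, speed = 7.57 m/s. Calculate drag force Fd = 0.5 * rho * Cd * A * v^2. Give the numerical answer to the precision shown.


v^2 = 7.57^2 = 57.3049
Fd = 0.5 * 1.225 * 0.682 * 0.435 * 57.3049
= 10.413 N

10.413 N


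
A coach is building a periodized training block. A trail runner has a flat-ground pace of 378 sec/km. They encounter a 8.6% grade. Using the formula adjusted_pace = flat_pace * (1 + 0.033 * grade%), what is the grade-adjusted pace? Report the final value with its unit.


Grade factor = 1 + 0.033 * 8.6 = 1.2838
Adjusted = 378 * 1.2838 = 485.28 sec/km

485.28 s/km


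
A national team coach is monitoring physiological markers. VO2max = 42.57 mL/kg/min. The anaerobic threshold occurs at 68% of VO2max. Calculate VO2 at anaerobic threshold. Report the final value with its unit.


AT fraction = 68 / 100 = 0.68
AT VO2 = 42.57 * 0.68
= 28.95 mL/kg/min

28.95 mL/kg/min


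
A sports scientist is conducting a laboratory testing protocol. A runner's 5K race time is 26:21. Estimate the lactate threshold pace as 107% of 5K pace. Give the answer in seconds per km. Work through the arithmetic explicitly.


Total race time = 26*60 + 21 = 1581 seconds
5K pace = 1581 / 5 = 316.2 sec/km
LT pace = 316.2 * 1.07 = 338.33 sec/km

338.33 s/km


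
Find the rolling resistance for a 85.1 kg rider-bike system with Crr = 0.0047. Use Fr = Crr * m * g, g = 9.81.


m * g = 85.1 * 9.81 = 834.831 N
Fr = 0.0047 * 834.831 = 3.924 N

3.924 N


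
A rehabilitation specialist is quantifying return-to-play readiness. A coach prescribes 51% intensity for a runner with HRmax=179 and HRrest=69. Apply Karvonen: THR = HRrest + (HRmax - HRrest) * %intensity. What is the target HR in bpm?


Heart rate reserve = 179 - 69 = 110
Intensity fraction = 51 / 100 = 0.51
THR = 69 + 110 * 0.51 = 125.1 bpm

125.1 bpm


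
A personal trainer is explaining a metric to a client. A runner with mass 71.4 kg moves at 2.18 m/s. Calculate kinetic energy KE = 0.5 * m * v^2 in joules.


v^2 = 2.18^2 = 4.7524
KE = 0.5 * 71.4 * 4.7524
= 169.66 J

169.66 J


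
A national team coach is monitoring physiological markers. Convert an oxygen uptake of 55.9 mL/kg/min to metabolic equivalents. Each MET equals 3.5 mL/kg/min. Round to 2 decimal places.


One MET = 3.5 mL/kg/min
Number of METs = 55.9 / 3.5
= 15.97 METs

15.97 METs


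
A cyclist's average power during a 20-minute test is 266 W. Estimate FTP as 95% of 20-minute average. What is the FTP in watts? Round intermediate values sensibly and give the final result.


FTP = 20-min power * 0.95
= 266 * 0.95
= 252.7 W

252.7 W


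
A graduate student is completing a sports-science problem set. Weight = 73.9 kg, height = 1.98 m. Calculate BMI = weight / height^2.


height^2 = 1.98^2 = 3.9204
BMI = 73.9 / 3.9204 = 18.85 kg/m^2

18.85 kg/m^2


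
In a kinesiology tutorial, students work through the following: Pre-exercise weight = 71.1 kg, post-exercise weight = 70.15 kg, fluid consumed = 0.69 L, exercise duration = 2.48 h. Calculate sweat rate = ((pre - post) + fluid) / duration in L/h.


Weight loss = 71.1 - 70.15 = 0.95 kg (approx L)
Total sweat = 0.95 + 0.69 = 1.64 L
Sweat rate = 1.64 / 2.48 = 0.661 L/h

0.661 L/h


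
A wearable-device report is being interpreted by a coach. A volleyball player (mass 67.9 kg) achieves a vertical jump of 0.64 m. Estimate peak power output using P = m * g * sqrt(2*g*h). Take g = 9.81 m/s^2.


2 * g * h = 2 * 9.81 * 0.64 = 12.5568
sqrt(12.5568) = 3.543558 m/s
P = 67.9 * 9.81 * 3.543558 = 2360.36 W

2360.36 W


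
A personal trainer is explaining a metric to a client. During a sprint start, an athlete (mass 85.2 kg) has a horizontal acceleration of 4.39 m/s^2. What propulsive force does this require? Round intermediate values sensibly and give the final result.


Propulsive force = mass * acceleration
= 85.2 kg * 4.39 m/s^2
= 374.03 N

374.03 N


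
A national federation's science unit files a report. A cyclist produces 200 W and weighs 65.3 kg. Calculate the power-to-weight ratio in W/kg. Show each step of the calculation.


P/W = power / mass
= 200 / 65.3
= 3.063 W/kg

3.063 W/kg


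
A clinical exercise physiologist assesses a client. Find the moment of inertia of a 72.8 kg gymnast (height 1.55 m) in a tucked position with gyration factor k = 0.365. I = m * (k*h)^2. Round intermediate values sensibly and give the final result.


Radius of gyration = 0.365 * 1.55 = 0.56575 m
I = 72.8 * 0.56575^2
= 72.8 * 0.320073
= 23.301 kg*m^2

23.301 kg*m^2


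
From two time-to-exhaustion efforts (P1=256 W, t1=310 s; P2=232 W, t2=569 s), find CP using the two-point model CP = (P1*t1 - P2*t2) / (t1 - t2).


Work in trial 1 = 79360 J
Work in trial 2 = 132008 J
Delta work = -52648 J
Delta time = -259 s
CP = -52648 / -259 = 203.27 W

203.27 W
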